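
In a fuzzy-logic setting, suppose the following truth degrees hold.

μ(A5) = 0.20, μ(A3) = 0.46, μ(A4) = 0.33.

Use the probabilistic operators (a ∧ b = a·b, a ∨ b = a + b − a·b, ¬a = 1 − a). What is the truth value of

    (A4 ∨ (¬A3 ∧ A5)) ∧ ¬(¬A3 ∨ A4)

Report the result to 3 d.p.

¬A3 = 1 − 0.4600 = 0.5400
¬A3 ∧ A5 = a·b on (0.5400, 0.2000) = 0.1080
A4 ∨ (¬A3 ∧ A5) = a + b − a·b on (0.3300, 0.1080) = 0.4024
¬A3 = 1 − 0.4600 = 0.5400
¬A3 ∨ A4 = a + b − a·b on (0.5400, 0.3300) = 0.6918
¬(¬A3 ∨ A4) = 1 − 0.6918 = 0.3082
(A4 ∨ (¬A3 ∧ A5)) ∧ ¬(¬A3 ∨ A4) = a·b on (0.4024, 0.3082) = 0.1240

0.124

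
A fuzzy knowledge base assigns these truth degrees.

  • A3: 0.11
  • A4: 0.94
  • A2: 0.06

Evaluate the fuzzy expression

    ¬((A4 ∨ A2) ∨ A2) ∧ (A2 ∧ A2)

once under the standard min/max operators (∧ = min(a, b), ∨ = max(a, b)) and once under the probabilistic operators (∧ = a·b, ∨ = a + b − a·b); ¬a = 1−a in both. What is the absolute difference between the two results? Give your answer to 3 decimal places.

Under standard min/max:
  A4 ∨ A2 = max(a, b) on (0.94, 0.06) = 0.94
  (A4 ∨ A2) ∨ A2 = max(a, b) on (0.94, 0.06) = 0.94
  ¬((A4 ∨ A2) ∨ A2) = 1 − 0.94 = 0.06
  A2 ∧ A2 = min(a, b) on (0.06, 0.06) = 0.06
  ¬((A4 ∨ A2) ∨ A2) ∧ (A2 ∧ A2) = min(a, b) on (0.06, 0.06) = 0.06
  → value = 0.0600
Under probabilistic:
  A4 ∨ A2 = a + b − a·b on (0.9400, 0.0600) = 0.9436
  (A4 ∨ A2) ∨ A2 = a + b − a·b on (0.9436, 0.0600) = 0.9470
  ¬((A4 ∨ A2) ∨ A2) = 1 − 0.9470 = 0.0530
  A2 ∧ A2 = a·b on (0.0600, 0.0600) = 0.0036
  ¬((A4 ∨ A2) ∨ A2) ∧ (A2 ∧ A2) = a·b on (0.0530, 0.0036) = 0.0002
  → value = 0.0002
|0.0600 − 0.0002| = 0.060

0.060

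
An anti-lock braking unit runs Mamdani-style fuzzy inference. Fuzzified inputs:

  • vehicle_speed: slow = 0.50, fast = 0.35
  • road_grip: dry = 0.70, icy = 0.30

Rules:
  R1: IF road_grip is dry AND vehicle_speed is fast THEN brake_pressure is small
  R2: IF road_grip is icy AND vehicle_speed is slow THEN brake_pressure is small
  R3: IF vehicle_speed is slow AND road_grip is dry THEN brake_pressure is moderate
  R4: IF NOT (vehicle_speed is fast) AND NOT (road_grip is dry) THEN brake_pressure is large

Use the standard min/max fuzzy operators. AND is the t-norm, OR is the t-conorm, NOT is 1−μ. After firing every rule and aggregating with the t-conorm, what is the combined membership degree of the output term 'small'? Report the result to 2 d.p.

R1: dry=0.70, fast=0.35; AND[min(a, b)] → w = 0.35
R2: icy=0.30, slow=0.50; AND[min(a, b)] → w = 0.30
R3: slow=0.50, dry=0.70; AND[min(a, b)] → w = 0.50
R4: ¬fast=1−0.35=0.65, ¬dry=1−0.70=0.30; AND[min(a, b)] → w = 0.30
Rules with consequent 'small': {R1, R2} → strengths 0.35, 0.30
Aggregate via t-conorm [max(a, b)]: 0.35

0.35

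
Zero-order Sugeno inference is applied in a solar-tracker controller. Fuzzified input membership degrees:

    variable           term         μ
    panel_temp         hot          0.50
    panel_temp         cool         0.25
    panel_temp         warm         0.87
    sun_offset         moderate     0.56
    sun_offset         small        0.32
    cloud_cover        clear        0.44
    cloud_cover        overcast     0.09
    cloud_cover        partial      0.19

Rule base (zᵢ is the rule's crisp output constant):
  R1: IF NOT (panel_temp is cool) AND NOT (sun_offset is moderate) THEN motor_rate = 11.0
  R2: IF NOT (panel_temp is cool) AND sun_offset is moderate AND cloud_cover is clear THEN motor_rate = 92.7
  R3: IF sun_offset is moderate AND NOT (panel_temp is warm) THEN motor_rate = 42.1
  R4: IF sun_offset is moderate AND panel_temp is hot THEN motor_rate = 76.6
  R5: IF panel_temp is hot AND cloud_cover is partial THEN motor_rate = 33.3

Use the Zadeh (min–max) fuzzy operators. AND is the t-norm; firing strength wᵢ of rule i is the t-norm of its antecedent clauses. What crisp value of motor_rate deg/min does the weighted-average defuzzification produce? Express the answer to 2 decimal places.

R1 (z=11.0): ¬cool=1−0.25=0.75, ¬moderate=1−0.56=0.44; AND[min(a, b)] → w = 0.44
R2 (z=92.7): ¬cool=1−0.25=0.75, moderate=0.56, clear=0.44; AND[min(a, b)] → w = 0.44
R3 (z=42.1): moderate=0.56, ¬warm=1−0.87=0.13; AND[min(a, b)] → w = 0.13
R4 (z=76.6): moderate=0.56, hot=0.50; AND[min(a, b)] → w = 0.50
R5 (z=33.3): hot=0.50, partial=0.19; AND[min(a, b)] → w = 0.19
Weighted average = (0.44·11.0 + 0.44·92.7 + 0.13·42.1 + 0.50·76.6 + 0.19·33.3) / (0.44 + 0.44 + 0.13 + 0.50 + 0.19)
  = 95.7280 / 1.7000 = 56.31

56.31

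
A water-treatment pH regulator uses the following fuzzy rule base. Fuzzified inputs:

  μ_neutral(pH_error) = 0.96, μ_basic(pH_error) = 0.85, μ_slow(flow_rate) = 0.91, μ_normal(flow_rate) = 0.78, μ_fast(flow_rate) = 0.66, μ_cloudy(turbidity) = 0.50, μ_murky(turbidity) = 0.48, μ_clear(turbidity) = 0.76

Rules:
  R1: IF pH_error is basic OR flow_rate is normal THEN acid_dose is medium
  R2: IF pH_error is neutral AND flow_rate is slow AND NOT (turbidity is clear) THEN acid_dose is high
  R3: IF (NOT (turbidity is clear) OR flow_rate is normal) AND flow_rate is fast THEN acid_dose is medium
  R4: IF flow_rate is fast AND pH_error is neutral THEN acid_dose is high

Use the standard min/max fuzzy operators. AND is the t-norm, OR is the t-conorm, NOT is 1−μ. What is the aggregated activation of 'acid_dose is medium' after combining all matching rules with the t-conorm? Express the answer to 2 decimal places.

R1: basic=0.85, normal=0.78; OR[max(a, b)] → w = 0.85
R2: neutral=0.96, slow=0.91, ¬clear=1−0.76=0.24; AND[min(a, b)] → w = 0.24
R3: (¬clear=1−0.76=0.24 OR normal=0.78) = 0.78; AND[min(a, b)] with fast=0.66 → w = 0.66
R4: fast=0.66, neutral=0.96; AND[min(a, b)] → w = 0.66
Rules with consequent 'medium': {R1, R3} → strengths 0.85, 0.66
Aggregate via t-conorm [max(a, b)]: 0.85

0.85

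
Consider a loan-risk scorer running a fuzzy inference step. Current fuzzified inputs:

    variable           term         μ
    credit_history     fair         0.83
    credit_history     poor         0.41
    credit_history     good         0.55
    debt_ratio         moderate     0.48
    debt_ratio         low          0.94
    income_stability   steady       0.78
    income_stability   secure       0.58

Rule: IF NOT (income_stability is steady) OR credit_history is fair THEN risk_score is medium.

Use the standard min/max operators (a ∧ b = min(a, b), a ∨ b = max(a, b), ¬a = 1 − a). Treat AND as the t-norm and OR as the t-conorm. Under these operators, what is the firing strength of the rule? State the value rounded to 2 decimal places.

firing strength: ¬steady=1−0.78=0.22, fair=0.83; OR[max(a, b)] → w = 0.83

0.83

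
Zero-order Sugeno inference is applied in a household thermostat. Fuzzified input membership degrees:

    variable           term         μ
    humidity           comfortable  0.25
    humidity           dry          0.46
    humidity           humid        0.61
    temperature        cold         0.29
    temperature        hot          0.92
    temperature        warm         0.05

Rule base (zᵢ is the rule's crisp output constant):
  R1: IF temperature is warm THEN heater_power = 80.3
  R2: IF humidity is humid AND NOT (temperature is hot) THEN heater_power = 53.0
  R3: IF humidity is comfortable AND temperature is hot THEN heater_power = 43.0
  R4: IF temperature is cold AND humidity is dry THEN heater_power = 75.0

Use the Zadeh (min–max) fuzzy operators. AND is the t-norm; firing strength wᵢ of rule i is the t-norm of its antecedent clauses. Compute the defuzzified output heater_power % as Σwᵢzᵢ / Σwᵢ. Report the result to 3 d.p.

60.828

R1 (z=80.3): warm=0.05 → w = 0.05
R2 (z=53.0): humid=0.61, ¬hot=1−0.92=0.08; AND[min(a, b)] → w = 0.08
R3 (z=43.0): comfortable=0.25, hot=0.92; AND[min(a, b)] → w = 0.25
R4 (z=75.0): cold=0.29, dry=0.46; AND[min(a, b)] → w = 0.29
Weighted average = (0.05·80.3 + 0.08·53.0 + 0.25·43.0 + 0.29·75.0) / (0.05 + 0.08 + 0.25 + 0.29)
  = 40.7550 / 0.6700 = 60.828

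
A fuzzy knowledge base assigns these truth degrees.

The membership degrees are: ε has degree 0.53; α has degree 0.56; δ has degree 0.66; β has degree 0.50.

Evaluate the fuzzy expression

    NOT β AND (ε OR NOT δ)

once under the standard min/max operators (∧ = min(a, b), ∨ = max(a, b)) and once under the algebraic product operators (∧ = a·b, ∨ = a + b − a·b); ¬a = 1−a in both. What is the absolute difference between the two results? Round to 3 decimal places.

0.155

Under standard min/max:
  NOT β = 1 − 0.50 = 0.50
  NOT δ = 1 − 0.66 = 0.34
  ε OR NOT δ = max(a, b) on (0.53, 0.34) = 0.53
  NOT β AND (ε OR NOT δ) = min(a, b) on (0.50, 0.53) = 0.50
  → value = 0.5000
Under algebraic product:
  NOT β = 1 − 0.5000 = 0.5000
  NOT δ = 1 − 0.6600 = 0.3400
  ε OR NOT δ = a + b − a·b on (0.5300, 0.3400) = 0.6898
  NOT β AND (ε OR NOT δ) = a·b on (0.5000, 0.6898) = 0.3449
  → value = 0.3449
|0.5000 − 0.3449| = 0.155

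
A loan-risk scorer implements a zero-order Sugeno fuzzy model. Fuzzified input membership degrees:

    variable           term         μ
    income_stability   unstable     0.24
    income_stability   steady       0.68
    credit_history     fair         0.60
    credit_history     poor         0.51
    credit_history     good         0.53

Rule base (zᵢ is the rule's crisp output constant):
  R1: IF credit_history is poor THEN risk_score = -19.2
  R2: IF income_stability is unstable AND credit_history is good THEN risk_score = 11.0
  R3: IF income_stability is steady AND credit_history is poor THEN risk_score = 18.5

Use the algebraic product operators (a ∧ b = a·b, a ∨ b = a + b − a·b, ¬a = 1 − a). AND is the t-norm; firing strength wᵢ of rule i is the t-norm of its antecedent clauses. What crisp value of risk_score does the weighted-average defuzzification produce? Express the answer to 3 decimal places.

-2.009

R1 (z=-19.2): poor=0.51 → w = 0.5100
R2 (z=11.0): unstable=0.24, good=0.53; AND[a·b] → w = 0.1272
R3 (z=18.5): steady=0.68, poor=0.51; AND[a·b] → w = 0.3468
Weighted average = (0.5100·-19.2 + 0.1272·11.0 + 0.3468·18.5) / (0.5100 + 0.1272 + 0.3468)
  = -1.9770 / 0.9840 = -2.009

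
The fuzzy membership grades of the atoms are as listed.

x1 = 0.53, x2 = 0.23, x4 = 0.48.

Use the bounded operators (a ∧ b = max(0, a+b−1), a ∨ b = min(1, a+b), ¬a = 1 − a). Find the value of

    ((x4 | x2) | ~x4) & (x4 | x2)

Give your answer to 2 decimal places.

x4 | x2 = min(1, a+b) on (0.48, 0.23) = 0.71
~x4 = 1 − 0.48 = 0.52
(x4 | x2) | ~x4 = min(1, a+b) on (0.71, 0.52) = 1.00
x4 | x2 = min(1, a+b) on (0.48, 0.23) = 0.71
((x4 | x2) | ~x4) & (x4 | x2) = max(0, a+b−1) on (1.00, 0.71) = 0.71

0.71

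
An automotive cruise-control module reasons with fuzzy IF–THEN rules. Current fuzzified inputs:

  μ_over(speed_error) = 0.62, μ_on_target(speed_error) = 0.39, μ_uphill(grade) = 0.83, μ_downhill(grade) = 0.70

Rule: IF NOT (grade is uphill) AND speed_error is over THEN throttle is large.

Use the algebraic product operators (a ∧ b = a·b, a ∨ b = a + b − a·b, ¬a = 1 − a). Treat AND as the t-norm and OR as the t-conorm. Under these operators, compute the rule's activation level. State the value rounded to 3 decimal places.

0.105

firing strength: ¬uphill=1−0.83=0.17, over=0.62; AND[a·b] → w = 0.1054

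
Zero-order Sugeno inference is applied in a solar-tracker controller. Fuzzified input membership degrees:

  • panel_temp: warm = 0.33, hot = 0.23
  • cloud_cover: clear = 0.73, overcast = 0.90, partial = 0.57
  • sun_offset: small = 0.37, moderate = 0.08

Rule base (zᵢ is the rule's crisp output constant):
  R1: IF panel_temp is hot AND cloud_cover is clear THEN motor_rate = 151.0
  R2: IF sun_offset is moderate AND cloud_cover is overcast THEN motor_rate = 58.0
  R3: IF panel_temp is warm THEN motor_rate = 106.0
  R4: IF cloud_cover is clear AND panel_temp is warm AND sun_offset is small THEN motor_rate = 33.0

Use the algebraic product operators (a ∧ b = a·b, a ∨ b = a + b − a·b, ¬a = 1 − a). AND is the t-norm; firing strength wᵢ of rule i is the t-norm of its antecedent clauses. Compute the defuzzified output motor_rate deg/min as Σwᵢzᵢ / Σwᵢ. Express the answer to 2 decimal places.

R1 (z=151.0): hot=0.23, clear=0.73; AND[a·b] → w = 0.1679
R2 (z=58.0): moderate=0.08, overcast=0.90; AND[a·b] → w = 0.0720
R3 (z=106.0): warm=0.33 → w = 0.3300
R4 (z=33.0): clear=0.73, warm=0.33, small=0.37; AND[a·b] → w = 0.0891
Weighted average = (0.1679·151.0 + 0.0720·58.0 + 0.3300·106.0 + 0.0891·33.0) / (0.1679 + 0.0720 + 0.3300 + 0.0891)
  = 67.4503 / 0.6590 = 102.35

102.35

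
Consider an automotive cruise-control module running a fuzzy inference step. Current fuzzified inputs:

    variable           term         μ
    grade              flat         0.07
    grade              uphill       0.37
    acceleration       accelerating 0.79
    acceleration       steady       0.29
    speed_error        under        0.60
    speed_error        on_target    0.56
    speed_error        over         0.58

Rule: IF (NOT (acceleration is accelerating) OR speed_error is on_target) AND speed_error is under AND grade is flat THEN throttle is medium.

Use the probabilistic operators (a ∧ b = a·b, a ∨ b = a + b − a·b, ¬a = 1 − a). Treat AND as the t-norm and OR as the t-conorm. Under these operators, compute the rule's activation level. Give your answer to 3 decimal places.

firing strength: (¬accelerating=1−0.79=0.21 OR on_target=0.56) = 0.6524; AND[a·b] with under=0.60, flat=0.07 → w = 0.0274

0.027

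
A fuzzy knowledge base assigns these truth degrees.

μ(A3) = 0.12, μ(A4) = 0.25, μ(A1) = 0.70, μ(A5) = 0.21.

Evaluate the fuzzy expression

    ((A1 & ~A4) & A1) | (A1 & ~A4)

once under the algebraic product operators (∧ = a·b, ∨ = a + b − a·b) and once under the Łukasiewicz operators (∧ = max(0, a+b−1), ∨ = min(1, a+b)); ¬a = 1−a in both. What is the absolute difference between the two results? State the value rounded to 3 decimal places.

Under algebraic product:
  ~A4 = 1 − 0.2500 = 0.7500
  A1 & ~A4 = a·b on (0.7000, 0.7500) = 0.5250
  (A1 & ~A4) & A1 = a·b on (0.5250, 0.7000) = 0.3675
  ~A4 = 1 − 0.2500 = 0.7500
  A1 & ~A4 = a·b on (0.7000, 0.7500) = 0.5250
  ((A1 & ~A4) & A1) | (A1 & ~A4) = a + b − a·b on (0.3675, 0.5250) = 0.6996
  → value = 0.6996
Under Łukasiewicz:
  ~A4 = 1 − 0.25 = 0.75
  A1 & ~A4 = max(0, a+b−1) on (0.70, 0.75) = 0.45
  (A1 & ~A4) & A1 = max(0, a+b−1) on (0.45, 0.70) = 0.15
  ~A4 = 1 − 0.25 = 0.75
  A1 & ~A4 = max(0, a+b−1) on (0.70, 0.75) = 0.45
  ((A1 & ~A4) & A1) | (A1 & ~A4) = min(1, a+b) on (0.15, 0.45) = 0.60
  → value = 0.6000
|0.6996 − 0.6000| = 0.100

0.100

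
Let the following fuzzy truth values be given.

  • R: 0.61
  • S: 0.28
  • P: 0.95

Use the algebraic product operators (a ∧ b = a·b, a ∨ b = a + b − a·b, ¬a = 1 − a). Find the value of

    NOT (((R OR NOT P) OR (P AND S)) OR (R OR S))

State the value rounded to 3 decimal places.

0.076

NOT P = 1 − 0.9500 = 0.0500
R OR NOT P = a + b − a·b on (0.6100, 0.0500) = 0.6295
P AND S = a·b on (0.9500, 0.2800) = 0.2660
(R OR NOT P) OR (P AND S) = a + b − a·b on (0.6295, 0.2660) = 0.7281
R OR S = a + b − a·b on (0.6100, 0.2800) = 0.7192
((R OR NOT P) OR (P AND S)) OR (R OR S) = a + b − a·b on (0.7281, 0.7192) = 0.9236
NOT (((R OR NOT P) OR (P AND S)) OR (R OR S)) = 1 − 0.9236 = 0.0764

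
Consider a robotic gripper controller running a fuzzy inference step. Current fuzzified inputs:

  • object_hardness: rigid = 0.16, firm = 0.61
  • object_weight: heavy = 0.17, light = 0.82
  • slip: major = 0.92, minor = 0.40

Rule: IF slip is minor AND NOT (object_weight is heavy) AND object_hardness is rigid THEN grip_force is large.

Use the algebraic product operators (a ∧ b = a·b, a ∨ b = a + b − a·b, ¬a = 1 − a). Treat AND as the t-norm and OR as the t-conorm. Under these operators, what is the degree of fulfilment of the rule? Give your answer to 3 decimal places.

firing strength: minor=0.40, ¬heavy=1−0.17=0.83, rigid=0.16; AND[a·b] → w = 0.0531

0.053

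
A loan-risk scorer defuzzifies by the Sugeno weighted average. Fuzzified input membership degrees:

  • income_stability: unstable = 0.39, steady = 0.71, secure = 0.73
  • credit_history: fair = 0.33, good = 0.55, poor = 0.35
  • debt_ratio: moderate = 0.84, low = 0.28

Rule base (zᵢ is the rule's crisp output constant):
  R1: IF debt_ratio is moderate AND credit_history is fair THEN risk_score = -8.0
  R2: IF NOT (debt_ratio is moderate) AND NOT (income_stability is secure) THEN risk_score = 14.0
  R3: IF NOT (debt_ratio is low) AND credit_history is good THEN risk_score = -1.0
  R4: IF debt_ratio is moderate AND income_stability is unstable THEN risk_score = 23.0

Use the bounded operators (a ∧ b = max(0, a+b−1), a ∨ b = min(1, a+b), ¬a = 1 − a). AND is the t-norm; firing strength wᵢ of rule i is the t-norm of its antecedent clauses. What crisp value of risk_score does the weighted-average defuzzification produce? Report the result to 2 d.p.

R1 (z=-8.0): moderate=0.84, fair=0.33; AND[max(0, a+b−1)] → w = 0.17
R2 (z=14.0): ¬moderate=1−0.84=0.16, ¬secure=1−0.73=0.27; AND[max(0, a+b−1)] → w = 0.00
R3 (z=-1.0): ¬low=1−0.28=0.72, good=0.55; AND[max(0, a+b−1)] → w = 0.27
R4 (z=23.0): moderate=0.84, unstable=0.39; AND[max(0, a+b−1)] → w = 0.23
Weighted average = (0.17·-8.0 + 0.00·14.0 + 0.27·-1.0 + 0.23·23.0) / (0.17 + 0.00 + 0.27 + 0.23)
  = 3.6600 / 0.6700 = 5.46

5.46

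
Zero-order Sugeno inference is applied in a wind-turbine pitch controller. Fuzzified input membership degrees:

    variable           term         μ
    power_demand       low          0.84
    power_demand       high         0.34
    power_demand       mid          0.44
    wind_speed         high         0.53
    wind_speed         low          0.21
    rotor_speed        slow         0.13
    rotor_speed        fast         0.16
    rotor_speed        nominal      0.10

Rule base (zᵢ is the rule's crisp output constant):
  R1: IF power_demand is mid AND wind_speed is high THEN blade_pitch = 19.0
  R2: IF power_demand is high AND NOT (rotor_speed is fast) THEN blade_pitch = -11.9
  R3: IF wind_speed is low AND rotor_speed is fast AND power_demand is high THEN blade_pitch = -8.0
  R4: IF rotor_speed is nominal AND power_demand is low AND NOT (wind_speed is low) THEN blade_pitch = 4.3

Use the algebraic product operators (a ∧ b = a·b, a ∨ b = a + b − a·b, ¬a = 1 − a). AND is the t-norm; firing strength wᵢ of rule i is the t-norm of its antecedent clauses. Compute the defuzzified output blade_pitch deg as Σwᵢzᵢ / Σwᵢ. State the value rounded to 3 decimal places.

R1 (z=19.0): mid=0.44, high=0.53; AND[a·b] → w = 0.2332
R2 (z=-11.9): high=0.34, ¬fast=1−0.16=0.84; AND[a·b] → w = 0.2856
R3 (z=-8.0): low=0.21, fast=0.16, high=0.34; AND[a·b] → w = 0.0114
R4 (z=4.3): nominal=0.10, low=0.84, ¬low=1−0.21=0.79; AND[a·b] → w = 0.0664
Weighted average = (0.2332·19.0 + 0.2856·-11.9 + 0.0114·-8.0 + 0.0664·4.3) / (0.2332 + 0.2856 + 0.0114 + 0.0664)
  = 1.2261 / 0.5966 = 2.055

2.055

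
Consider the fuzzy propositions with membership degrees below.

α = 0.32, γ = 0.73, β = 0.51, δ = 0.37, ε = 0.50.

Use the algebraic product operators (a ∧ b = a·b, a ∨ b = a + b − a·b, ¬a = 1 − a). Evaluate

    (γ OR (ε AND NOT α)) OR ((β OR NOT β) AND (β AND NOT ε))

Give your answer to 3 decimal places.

NOT α = 1 − 0.3200 = 0.6800
ε AND NOT α = a·b on (0.5000, 0.6800) = 0.3400
γ OR (ε AND NOT α) = a + b − a·b on (0.7300, 0.3400) = 0.8218
NOT β = 1 − 0.5100 = 0.4900
β OR NOT β = a + b − a·b on (0.5100, 0.4900) = 0.7501
NOT ε = 1 − 0.5000 = 0.5000
β AND NOT ε = a·b on (0.5100, 0.5000) = 0.2550
(β OR NOT β) AND (β AND NOT ε) = a·b on (0.7501, 0.2550) = 0.1913
(γ OR (ε AND NOT α)) OR ((β OR NOT β) AND (β AND NOT ε)) = a + b − a·b on (0.8218, 0.1913) = 0.8559

0.856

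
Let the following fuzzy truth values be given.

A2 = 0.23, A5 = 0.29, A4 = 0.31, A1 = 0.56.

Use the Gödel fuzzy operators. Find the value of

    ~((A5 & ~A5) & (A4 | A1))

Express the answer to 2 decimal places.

0.71

~A5 = 1 − 0.29 = 0.71
A5 & ~A5 = min(a, b) on (0.29, 0.71) = 0.29
A4 | A1 = max(a, b) on (0.31, 0.56) = 0.56
(A5 & ~A5) & (A4 | A1) = min(a, b) on (0.29, 0.56) = 0.29
~((A5 & ~A5) & (A4 | A1)) = 1 − 0.29 = 0.71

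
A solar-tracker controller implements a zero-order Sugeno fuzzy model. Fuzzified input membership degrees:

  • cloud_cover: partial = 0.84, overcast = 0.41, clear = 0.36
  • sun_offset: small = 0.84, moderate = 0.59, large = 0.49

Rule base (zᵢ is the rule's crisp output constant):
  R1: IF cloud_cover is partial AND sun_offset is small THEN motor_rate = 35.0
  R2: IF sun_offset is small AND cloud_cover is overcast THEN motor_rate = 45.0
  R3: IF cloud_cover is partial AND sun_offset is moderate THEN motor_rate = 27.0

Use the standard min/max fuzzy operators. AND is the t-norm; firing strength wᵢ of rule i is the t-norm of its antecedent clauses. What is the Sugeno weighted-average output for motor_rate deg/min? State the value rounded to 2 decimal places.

34.66

R1 (z=35.0): partial=0.84, small=0.84; AND[min(a, b)] → w = 0.84
R2 (z=45.0): small=0.84, overcast=0.41; AND[min(a, b)] → w = 0.41
R3 (z=27.0): partial=0.84, moderate=0.59; AND[min(a, b)] → w = 0.59
Weighted average = (0.84·35.0 + 0.41·45.0 + 0.59·27.0) / (0.84 + 0.41 + 0.59)
  = 63.7800 / 1.8400 = 34.66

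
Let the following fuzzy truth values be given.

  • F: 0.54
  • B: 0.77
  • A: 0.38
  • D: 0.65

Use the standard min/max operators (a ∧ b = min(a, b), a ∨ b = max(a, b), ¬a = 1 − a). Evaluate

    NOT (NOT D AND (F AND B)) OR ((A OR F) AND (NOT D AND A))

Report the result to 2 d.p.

NOT D = 1 − 0.65 = 0.35
F AND B = min(a, b) on (0.54, 0.77) = 0.54
NOT D AND (F AND B) = min(a, b) on (0.35, 0.54) = 0.35
NOT (NOT D AND (F AND B)) = 1 − 0.35 = 0.65
A OR F = max(a, b) on (0.38, 0.54) = 0.54
NOT D = 1 − 0.65 = 0.35
NOT D AND A = min(a, b) on (0.35, 0.38) = 0.35
(A OR F) AND (NOT D AND A) = min(a, b) on (0.54, 0.35) = 0.35
NOT (NOT D AND (F AND B)) OR ((A OR F) AND (NOT D AND A)) = max(a, b) on (0.65, 0.35) = 0.65

0.65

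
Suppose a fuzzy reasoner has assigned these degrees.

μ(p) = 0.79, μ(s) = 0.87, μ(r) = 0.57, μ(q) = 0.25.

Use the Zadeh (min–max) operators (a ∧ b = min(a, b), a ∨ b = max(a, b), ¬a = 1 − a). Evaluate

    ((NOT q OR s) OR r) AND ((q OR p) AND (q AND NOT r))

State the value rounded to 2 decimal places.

NOT q = 1 − 0.25 = 0.75
NOT q OR s = max(a, b) on (0.75, 0.87) = 0.87
(NOT q OR s) OR r = max(a, b) on (0.87, 0.57) = 0.87
q OR p = max(a, b) on (0.25, 0.79) = 0.79
NOT r = 1 − 0.57 = 0.43
q AND NOT r = min(a, b) on (0.25, 0.43) = 0.25
(q OR p) AND (q AND NOT r) = min(a, b) on (0.79, 0.25) = 0.25
((NOT q OR s) OR r) AND ((q OR p) AND (q AND NOT r)) = min(a, b) on (0.87, 0.25) = 0.25

0.25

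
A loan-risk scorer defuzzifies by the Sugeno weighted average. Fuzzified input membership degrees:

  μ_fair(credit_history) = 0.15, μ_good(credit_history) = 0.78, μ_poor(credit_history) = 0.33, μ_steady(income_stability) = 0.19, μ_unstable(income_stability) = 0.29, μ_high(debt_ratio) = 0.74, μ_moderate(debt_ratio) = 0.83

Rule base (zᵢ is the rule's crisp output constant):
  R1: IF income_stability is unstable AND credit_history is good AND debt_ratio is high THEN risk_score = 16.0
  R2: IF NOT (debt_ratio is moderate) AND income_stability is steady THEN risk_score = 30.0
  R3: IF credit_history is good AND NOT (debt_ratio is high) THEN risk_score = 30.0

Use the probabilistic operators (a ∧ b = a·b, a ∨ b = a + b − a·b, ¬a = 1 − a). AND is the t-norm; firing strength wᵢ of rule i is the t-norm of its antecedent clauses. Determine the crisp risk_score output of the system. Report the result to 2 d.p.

R1 (z=16.0): unstable=0.29, good=0.78, high=0.74; AND[a·b] → w = 0.1674
R2 (z=30.0): ¬moderate=1−0.83=0.17, steady=0.19; AND[a·b] → w = 0.0323
R3 (z=30.0): good=0.78, ¬high=1−0.74=0.26; AND[a·b] → w = 0.2028
Weighted average = (0.1674·16.0 + 0.0323·30.0 + 0.2028·30.0) / (0.1674 + 0.0323 + 0.2028)
  = 9.7312 / 0.4025 = 24.18

24.18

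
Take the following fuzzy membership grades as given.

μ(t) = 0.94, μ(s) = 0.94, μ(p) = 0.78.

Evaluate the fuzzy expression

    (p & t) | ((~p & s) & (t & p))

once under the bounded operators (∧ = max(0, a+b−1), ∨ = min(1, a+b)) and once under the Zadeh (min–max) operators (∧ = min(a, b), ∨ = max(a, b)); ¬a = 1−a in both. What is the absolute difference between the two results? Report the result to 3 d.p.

0.060

Under bounded:
  p & t = max(0, a+b−1) on (0.78, 0.94) = 0.72
  ~p = 1 − 0.78 = 0.22
  ~p & s = max(0, a+b−1) on (0.22, 0.94) = 0.16
  t & p = max(0, a+b−1) on (0.94, 0.78) = 0.72
  (~p & s) & (t & p) = max(0, a+b−1) on (0.16, 0.72) = 0.00
  (p & t) | ((~p & s) & (t & p)) = min(1, a+b) on (0.72, 0.00) = 0.72
  → value = 0.7200
Under Zadeh (min–max):
  p & t = min(a, b) on (0.78, 0.94) = 0.78
  ~p = 1 − 0.78 = 0.22
  ~p & s = min(a, b) on (0.22, 0.94) = 0.22
  t & p = min(a, b) on (0.94, 0.78) = 0.78
  (~p & s) & (t & p) = min(a, b) on (0.22, 0.78) = 0.22
  (p & t) | ((~p & s) & (t & p)) = max(a, b) on (0.78, 0.22) = 0.78
  → value = 0.7800
|0.7200 − 0.7800| = 0.060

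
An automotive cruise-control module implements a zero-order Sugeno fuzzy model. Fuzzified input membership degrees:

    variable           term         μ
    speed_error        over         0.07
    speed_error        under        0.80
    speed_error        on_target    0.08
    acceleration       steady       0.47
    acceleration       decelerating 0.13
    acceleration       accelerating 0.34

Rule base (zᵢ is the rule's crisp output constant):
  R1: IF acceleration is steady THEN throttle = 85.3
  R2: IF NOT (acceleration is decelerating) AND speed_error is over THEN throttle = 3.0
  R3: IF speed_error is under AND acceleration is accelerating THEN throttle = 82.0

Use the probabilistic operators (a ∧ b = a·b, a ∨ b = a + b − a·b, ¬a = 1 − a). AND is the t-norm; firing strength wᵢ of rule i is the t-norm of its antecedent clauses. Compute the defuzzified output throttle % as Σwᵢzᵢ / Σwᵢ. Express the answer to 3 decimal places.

77.940

R1 (z=85.3): steady=0.47 → w = 0.4700
R2 (z=3.0): ¬decelerating=1−0.13=0.87, over=0.07; AND[a·b] → w = 0.0609
R3 (z=82.0): under=0.80, accelerating=0.34; AND[a·b] → w = 0.2720
Weighted average = (0.4700·85.3 + 0.0609·3.0 + 0.2720·82.0) / (0.4700 + 0.0609 + 0.2720)
  = 62.5777 / 0.8029 = 77.940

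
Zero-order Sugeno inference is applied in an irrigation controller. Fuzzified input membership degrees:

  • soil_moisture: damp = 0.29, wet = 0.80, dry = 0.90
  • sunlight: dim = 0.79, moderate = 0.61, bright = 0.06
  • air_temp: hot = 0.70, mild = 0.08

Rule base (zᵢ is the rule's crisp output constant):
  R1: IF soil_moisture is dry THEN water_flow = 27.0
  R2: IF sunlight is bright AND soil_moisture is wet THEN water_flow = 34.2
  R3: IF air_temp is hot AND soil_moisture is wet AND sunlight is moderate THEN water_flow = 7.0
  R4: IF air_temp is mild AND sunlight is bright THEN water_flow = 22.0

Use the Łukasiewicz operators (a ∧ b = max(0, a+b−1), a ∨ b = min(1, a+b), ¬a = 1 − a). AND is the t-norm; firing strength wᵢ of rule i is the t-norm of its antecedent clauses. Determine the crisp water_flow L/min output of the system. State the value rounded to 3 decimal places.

24.822

R1 (z=27.0): dry=0.90 → w = 0.90
R2 (z=34.2): bright=0.06, wet=0.80; AND[max(0, a+b−1)] → w = 0.00
R3 (z=7.0): hot=0.70, wet=0.80, moderate=0.61; AND[max(0, a+b−1)] → w = 0.11
R4 (z=22.0): mild=0.08, bright=0.06; AND[max(0, a+b−1)] → w = 0.00
Weighted average = (0.90·27.0 + 0.00·34.2 + 0.11·7.0 + 0.00·22.0) / (0.90 + 0.00 + 0.11 + 0.00)
  = 25.0700 / 1.0100 = 24.822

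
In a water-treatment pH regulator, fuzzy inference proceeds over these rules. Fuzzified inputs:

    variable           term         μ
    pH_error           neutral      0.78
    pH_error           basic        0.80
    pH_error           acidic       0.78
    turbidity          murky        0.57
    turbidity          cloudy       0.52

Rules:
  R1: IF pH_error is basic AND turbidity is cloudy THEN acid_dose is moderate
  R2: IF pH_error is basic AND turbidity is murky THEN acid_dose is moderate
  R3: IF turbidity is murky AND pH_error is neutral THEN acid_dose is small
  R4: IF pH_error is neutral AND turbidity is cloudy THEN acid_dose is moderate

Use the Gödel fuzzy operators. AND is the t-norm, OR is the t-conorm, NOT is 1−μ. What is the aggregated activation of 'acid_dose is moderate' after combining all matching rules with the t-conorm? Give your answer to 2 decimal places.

R1: basic=0.80, cloudy=0.52; AND[min(a, b)] → w = 0.52
R2: basic=0.80, murky=0.57; AND[min(a, b)] → w = 0.57
R3: murky=0.57, neutral=0.78; AND[min(a, b)] → w = 0.57
R4: neutral=0.78, cloudy=0.52; AND[min(a, b)] → w = 0.52
Rules with consequent 'moderate': {R1, R2, R4} → strengths 0.52, 0.57, 0.52
Aggregate via t-conorm [max(a, b)]: 0.57

0.57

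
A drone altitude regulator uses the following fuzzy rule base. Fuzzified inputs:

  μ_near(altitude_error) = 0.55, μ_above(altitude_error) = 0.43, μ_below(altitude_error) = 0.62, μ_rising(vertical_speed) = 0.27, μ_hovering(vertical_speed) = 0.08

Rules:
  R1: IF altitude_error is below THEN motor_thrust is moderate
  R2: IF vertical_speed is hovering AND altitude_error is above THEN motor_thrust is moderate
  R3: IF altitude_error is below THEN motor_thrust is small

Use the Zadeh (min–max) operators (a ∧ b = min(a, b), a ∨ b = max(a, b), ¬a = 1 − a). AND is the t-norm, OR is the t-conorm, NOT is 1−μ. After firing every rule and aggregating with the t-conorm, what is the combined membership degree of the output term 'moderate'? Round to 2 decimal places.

0.62

R1: below=0.62 → w = 0.62
R2: hovering=0.08, above=0.43; AND[min(a, b)] → w = 0.08
R3: below=0.62 → w = 0.62
Rules with consequent 'moderate': {R1, R2} → strengths 0.62, 0.08
Aggregate via t-conorm [max(a, b)]: 0.62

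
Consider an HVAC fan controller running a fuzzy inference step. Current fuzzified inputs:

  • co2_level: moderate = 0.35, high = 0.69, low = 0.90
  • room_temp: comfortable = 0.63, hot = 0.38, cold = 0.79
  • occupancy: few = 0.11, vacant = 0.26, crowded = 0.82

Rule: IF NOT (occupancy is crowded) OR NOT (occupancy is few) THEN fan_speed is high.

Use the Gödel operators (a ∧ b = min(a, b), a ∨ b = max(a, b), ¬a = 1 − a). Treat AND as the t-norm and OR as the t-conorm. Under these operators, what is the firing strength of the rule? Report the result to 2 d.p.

firing strength: ¬crowded=1−0.82=0.18, ¬few=1−0.11=0.89; OR[max(a, b)] → w = 0.89

0.89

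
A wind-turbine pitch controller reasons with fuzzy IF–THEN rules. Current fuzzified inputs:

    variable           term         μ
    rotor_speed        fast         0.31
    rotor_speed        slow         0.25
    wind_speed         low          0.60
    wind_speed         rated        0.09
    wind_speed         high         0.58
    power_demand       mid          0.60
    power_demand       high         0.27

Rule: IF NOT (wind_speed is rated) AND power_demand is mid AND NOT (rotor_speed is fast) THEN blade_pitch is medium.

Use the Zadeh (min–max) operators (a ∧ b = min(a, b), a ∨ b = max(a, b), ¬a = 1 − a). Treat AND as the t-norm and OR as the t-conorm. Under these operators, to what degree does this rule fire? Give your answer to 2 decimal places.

firing strength: ¬rated=1−0.09=0.91, mid=0.60, ¬fast=1−0.31=0.69; AND[min(a, b)] → w = 0.60

0.60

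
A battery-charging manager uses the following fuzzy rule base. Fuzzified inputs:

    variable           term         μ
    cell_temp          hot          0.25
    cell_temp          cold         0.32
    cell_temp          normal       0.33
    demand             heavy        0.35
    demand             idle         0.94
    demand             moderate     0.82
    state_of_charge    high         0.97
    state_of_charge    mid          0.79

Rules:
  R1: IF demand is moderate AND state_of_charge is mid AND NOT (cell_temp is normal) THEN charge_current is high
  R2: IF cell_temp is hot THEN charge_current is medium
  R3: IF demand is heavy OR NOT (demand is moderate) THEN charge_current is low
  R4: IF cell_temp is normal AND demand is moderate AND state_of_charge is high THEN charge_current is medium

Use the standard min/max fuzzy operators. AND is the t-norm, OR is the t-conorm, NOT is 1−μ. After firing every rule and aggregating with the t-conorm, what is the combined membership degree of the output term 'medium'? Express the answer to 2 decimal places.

0.33

R1: moderate=0.82, mid=0.79, ¬normal=1−0.33=0.67; AND[min(a, b)] → w = 0.67
R2: hot=0.25 → w = 0.25
R3: heavy=0.35, ¬moderate=1−0.82=0.18; OR[max(a, b)] → w = 0.35
R4: normal=0.33, moderate=0.82, high=0.97; AND[min(a, b)] → w = 0.33
Rules with consequent 'medium': {R2, R4} → strengths 0.25, 0.33
Aggregate via t-conorm [max(a, b)]: 0.33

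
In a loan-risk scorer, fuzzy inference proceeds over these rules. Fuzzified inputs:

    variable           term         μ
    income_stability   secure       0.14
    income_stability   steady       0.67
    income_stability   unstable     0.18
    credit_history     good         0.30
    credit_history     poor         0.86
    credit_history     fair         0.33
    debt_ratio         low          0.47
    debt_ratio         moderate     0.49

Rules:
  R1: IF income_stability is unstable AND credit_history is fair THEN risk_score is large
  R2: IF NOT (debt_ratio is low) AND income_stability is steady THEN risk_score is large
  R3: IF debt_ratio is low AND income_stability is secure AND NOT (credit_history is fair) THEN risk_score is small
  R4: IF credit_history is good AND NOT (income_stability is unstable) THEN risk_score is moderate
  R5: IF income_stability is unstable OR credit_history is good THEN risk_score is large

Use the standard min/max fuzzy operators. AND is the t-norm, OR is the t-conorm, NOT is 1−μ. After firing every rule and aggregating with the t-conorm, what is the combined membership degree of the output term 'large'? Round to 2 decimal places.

0.53

R1: unstable=0.18, fair=0.33; AND[min(a, b)] → w = 0.18
R2: ¬low=1−0.47=0.53, steady=0.67; AND[min(a, b)] → w = 0.53
R3: low=0.47, secure=0.14, ¬fair=1−0.33=0.67; AND[min(a, b)] → w = 0.14
R4: good=0.30, ¬unstable=1−0.18=0.82; AND[min(a, b)] → w = 0.30
R5: unstable=0.18, good=0.30; OR[max(a, b)] → w = 0.30
Rules with consequent 'large': {R1, R2, R5} → strengths 0.18, 0.53, 0.30
Aggregate via t-conorm [max(a, b)]: 0.53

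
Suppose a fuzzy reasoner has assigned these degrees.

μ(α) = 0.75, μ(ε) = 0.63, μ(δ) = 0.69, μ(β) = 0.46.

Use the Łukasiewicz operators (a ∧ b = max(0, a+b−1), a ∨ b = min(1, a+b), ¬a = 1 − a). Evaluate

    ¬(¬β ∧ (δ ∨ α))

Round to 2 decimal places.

¬β = 1 − 0.46 = 0.54
δ ∨ α = min(1, a+b) on (0.69, 0.75) = 1.00
¬β ∧ (δ ∨ α) = max(0, a+b−1) on (0.54, 1.00) = 0.54
¬(¬β ∧ (δ ∨ α)) = 1 − 0.54 = 0.46

0.46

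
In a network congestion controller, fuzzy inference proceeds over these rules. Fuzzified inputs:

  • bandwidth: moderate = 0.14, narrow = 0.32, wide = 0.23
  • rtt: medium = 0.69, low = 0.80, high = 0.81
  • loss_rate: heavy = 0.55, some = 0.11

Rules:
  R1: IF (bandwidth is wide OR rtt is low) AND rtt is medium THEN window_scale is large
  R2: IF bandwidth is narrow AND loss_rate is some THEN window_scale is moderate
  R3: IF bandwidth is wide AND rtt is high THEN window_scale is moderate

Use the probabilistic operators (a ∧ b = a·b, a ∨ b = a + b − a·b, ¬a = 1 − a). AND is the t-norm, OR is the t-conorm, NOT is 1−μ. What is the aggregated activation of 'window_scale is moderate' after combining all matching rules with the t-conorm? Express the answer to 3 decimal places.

0.215

R1: (wide=0.23 OR low=0.80) = 0.8460; AND[a·b] with medium=0.69 → w = 0.5837
R2: narrow=0.32, some=0.11; AND[a·b] → w = 0.0352
R3: wide=0.23, high=0.81; AND[a·b] → w = 0.1863
Rules with consequent 'moderate': {R2, R3} → strengths 0.0352, 0.1863
Aggregate via t-conorm [a + b − a·b]: 0.2149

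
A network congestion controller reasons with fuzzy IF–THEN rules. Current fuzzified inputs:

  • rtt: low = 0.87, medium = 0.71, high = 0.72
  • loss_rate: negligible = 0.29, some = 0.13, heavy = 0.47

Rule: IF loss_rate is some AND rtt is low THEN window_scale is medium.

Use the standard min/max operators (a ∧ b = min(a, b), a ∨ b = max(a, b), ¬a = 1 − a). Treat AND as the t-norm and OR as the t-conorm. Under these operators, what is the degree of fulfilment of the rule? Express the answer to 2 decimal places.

firing strength: some=0.13, low=0.87; AND[min(a, b)] → w = 0.13

0.13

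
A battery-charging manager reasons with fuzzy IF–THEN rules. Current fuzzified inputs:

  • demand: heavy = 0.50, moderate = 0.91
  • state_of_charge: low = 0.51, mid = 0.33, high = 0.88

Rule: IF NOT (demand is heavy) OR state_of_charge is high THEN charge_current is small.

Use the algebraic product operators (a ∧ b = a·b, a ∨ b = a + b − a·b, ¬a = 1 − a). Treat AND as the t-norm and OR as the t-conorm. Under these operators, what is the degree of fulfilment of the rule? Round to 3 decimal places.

0.940

firing strength: ¬heavy=1−0.50=0.50, high=0.88; OR[a + b − a·b] → w = 0.9400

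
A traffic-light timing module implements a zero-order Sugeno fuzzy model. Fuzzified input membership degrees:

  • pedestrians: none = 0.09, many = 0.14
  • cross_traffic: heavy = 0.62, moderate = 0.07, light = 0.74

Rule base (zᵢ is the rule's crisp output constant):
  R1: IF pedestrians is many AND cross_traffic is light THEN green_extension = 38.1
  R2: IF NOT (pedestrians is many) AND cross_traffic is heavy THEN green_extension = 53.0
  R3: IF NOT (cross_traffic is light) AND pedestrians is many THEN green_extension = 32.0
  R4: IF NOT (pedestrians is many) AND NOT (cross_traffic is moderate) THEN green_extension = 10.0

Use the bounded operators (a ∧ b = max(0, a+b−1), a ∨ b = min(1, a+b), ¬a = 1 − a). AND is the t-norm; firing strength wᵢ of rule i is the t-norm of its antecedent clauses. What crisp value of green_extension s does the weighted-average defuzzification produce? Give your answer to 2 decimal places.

26.25

R1 (z=38.1): many=0.14, light=0.74; AND[max(0, a+b−1)] → w = 0.00
R2 (z=53.0): ¬many=1−0.14=0.86, heavy=0.62; AND[max(0, a+b−1)] → w = 0.48
R3 (z=32.0): ¬light=1−0.74=0.26, many=0.14; AND[max(0, a+b−1)] → w = 0.00
R4 (z=10.0): ¬many=1−0.14=0.86, ¬moderate=1−0.07=0.93; AND[max(0, a+b−1)] → w = 0.79
Weighted average = (0.00·38.1 + 0.48·53.0 + 0.00·32.0 + 0.79·10.0) / (0.00 + 0.48 + 0.00 + 0.79)
  = 33.3400 / 1.2700 = 26.25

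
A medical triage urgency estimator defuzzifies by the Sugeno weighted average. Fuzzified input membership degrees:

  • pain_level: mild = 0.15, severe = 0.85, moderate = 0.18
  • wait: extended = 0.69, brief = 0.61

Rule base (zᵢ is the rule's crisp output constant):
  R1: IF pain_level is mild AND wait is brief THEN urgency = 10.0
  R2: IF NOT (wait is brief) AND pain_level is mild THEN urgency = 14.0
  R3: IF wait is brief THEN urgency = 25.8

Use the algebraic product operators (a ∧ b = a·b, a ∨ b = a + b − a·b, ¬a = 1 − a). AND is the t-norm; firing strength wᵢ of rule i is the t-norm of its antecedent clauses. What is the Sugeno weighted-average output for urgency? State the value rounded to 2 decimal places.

R1 (z=10.0): mild=0.15, brief=0.61; AND[a·b] → w = 0.0915
R2 (z=14.0): ¬brief=1−0.61=0.39, mild=0.15; AND[a·b] → w = 0.0585
R3 (z=25.8): brief=0.61 → w = 0.6100
Weighted average = (0.0915·10.0 + 0.0585·14.0 + 0.6100·25.8) / (0.0915 + 0.0585 + 0.6100)
  = 17.4720 / 0.7600 = 22.99

22.99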